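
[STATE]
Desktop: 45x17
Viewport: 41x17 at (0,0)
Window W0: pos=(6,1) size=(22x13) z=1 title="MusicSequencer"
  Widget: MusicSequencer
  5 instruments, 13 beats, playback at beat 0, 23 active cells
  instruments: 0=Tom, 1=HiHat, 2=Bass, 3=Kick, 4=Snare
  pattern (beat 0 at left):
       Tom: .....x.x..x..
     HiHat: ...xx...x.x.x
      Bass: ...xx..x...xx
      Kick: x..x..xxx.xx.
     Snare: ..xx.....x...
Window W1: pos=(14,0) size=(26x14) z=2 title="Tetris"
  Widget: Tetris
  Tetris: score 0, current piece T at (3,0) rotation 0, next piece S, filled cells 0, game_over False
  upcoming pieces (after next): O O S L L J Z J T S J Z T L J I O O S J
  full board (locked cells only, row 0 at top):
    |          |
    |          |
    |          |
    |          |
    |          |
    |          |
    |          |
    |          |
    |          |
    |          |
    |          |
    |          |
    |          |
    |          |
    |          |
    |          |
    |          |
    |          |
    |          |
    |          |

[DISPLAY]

              ┏━━━━━━━━━━━━━━━━━━━━━━━━┓ 
      ┏━━━━━━━┃ Tetris                 ┃ 
      ┃ MusicS┠────────────────────────┨ 
      ┠───────┃          │Next:        ┃ 
      ┃      ▼┃          │ ░░          ┃ 
      ┃   Tom·┃          │░░           ┃ 
      ┃ HiHat·┃          │             ┃ 
      ┃  Bass·┃          │             ┃ 
      ┃  Kick█┃          │             ┃ 
      ┃ Snare·┃          │Score:       ┃ 
      ┃       ┃          │0            ┃ 
      ┃       ┃          │             ┃ 
      ┃       ┃          │             ┃ 
      ┗━━━━━━━┗━━━━━━━━━━━━━━━━━━━━━━━━┛ 
                                         
                                         
                                         


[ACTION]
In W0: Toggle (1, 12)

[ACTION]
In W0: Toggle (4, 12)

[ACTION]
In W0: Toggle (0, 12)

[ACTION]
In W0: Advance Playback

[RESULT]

              ┏━━━━━━━━━━━━━━━━━━━━━━━━┓ 
      ┏━━━━━━━┃ Tetris                 ┃ 
      ┃ MusicS┠────────────────────────┨ 
      ┠───────┃          │Next:        ┃ 
      ┃      0┃          │ ░░          ┃ 
      ┃   Tom·┃          │░░           ┃ 
      ┃ HiHat·┃          │             ┃ 
      ┃  Bass·┃          │             ┃ 
      ┃  Kick█┃          │             ┃ 
      ┃ Snare·┃          │Score:       ┃ 
      ┃       ┃          │0            ┃ 
      ┃       ┃          │             ┃ 
      ┃       ┃          │             ┃ 
      ┗━━━━━━━┗━━━━━━━━━━━━━━━━━━━━━━━━┛ 
                                         
                                         
                                         


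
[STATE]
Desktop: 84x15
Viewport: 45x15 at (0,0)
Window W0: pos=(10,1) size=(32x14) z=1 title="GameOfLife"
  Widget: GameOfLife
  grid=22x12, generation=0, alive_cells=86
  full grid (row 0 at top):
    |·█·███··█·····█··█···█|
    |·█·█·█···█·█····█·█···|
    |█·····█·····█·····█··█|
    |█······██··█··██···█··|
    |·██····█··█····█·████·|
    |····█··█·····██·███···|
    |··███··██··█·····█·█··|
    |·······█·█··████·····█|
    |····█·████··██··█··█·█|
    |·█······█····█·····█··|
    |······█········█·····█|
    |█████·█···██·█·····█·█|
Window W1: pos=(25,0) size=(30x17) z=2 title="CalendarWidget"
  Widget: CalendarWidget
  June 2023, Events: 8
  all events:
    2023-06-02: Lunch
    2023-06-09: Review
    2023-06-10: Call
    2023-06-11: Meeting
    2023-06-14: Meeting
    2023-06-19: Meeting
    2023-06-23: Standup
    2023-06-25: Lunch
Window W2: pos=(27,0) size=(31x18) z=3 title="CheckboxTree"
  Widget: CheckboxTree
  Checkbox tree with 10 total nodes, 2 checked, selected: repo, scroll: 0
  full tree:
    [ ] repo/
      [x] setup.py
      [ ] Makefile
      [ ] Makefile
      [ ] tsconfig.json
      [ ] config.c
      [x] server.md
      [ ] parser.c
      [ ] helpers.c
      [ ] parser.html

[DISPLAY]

                         ┏━┏━━━━━━━━━━━━━━━━━
          ┏━━━━━━━━━━━━━━┃ ┃ CheckboxTree    
          ┃ GameOfLife   ┠─┠─────────────────
          ┠──────────────┃ ┃>[-] repo/       
          ┃Gen: 0        ┃M┃   [x] setup.py  
          ┃·█·█·█···█·█··┃ ┃   [ ] Makefile  
          ┃█·····█·····█·┃ ┃   [ ] Makefile  
          ┃█······██··█··┃1┃   [ ] tsconfig.j
          ┃·██····█··█···┃1┃   [ ] config.c  
          ┃····█··█·····█┃2┃   [x] server.md 
          ┃··███··██··█··┃ ┃   [ ] parser.c  
          ┃·······█·█··██┃ ┃   [ ] helpers.c 
          ┃····█·████··██┃ ┃   [ ] parser.htm
          ┃·█······█····█┃ ┃                 
          ┗━━━━━━━━━━━━━━┃ ┃                 


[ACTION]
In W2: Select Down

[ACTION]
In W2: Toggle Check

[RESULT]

                         ┏━┏━━━━━━━━━━━━━━━━━
          ┏━━━━━━━━━━━━━━┃ ┃ CheckboxTree    
          ┃ GameOfLife   ┠─┠─────────────────
          ┠──────────────┃ ┃ [-] repo/       
          ┃Gen: 0        ┃M┃>  [ ] setup.py  
          ┃·█·█·█···█·█··┃ ┃   [ ] Makefile  
          ┃█·····█·····█·┃ ┃   [ ] Makefile  
          ┃█······██··█··┃1┃   [ ] tsconfig.j
          ┃·██····█··█···┃1┃   [ ] config.c  
          ┃····█··█·····█┃2┃   [x] server.md 
          ┃··███··██··█··┃ ┃   [ ] parser.c  
          ┃·······█·█··██┃ ┃   [ ] helpers.c 
          ┃····█·████··██┃ ┃   [ ] parser.htm
          ┃·█······█····█┃ ┃                 
          ┗━━━━━━━━━━━━━━┃ ┃                 


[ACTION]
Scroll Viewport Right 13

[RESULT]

            ┏━┏━━━━━━━━━━━━━━━━━━━━━━━━━━━━━┓
━━━━━━━━━━━━┃ ┃ CheckboxTree                ┃
ameOfLife   ┠─┠─────────────────────────────┨
────────────┃ ┃ [-] repo/                   ┃
n: 0        ┃M┃>  [ ] setup.py              ┃
·█·█···█·█··┃ ┃   [ ] Makefile              ┃
····█·····█·┃ ┃   [ ] Makefile              ┃
·····██··█··┃1┃   [ ] tsconfig.json         ┃
█····█··█···┃1┃   [ ] config.c              ┃
··█··█·····█┃2┃   [x] server.md             ┃
███··██··█··┃ ┃   [ ] parser.c              ┃
·····█·█··██┃ ┃   [ ] helpers.c             ┃
··█·████··██┃ ┃   [ ] parser.html           ┃
······█····█┃ ┃                             ┃
━━━━━━━━━━━━┃ ┃                             ┃


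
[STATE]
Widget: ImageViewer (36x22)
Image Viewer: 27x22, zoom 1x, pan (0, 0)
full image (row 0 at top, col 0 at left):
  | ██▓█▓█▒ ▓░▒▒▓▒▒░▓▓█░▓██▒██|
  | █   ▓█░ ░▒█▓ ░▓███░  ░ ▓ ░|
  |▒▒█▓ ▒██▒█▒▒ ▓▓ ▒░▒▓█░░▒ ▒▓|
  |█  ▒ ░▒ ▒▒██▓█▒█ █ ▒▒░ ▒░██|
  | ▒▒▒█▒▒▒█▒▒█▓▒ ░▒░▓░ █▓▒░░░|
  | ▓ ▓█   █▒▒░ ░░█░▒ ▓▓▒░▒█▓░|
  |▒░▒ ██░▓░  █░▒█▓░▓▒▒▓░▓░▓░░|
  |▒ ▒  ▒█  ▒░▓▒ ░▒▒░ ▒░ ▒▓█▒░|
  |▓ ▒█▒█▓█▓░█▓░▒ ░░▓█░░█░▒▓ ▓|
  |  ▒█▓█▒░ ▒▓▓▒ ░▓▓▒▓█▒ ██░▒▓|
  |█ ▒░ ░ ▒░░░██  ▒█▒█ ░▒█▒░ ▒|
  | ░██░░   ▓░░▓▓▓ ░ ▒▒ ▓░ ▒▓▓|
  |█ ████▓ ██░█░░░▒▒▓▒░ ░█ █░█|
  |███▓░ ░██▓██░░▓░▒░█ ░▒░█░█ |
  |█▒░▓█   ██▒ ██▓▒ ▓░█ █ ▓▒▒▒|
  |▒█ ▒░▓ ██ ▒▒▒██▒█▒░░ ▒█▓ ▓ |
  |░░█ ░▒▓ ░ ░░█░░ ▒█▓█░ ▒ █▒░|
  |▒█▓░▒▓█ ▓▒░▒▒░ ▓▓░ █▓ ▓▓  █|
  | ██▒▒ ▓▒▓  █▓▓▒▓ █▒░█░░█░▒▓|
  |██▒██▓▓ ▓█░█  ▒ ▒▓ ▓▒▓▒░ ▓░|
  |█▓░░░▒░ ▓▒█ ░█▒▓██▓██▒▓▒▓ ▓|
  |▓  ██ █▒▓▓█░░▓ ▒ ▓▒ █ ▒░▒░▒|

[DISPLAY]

 ██▓█▓█▒ ▓░▒▒▓▒▒░▓▓█░▓██▒██         
 █   ▓█░ ░▒█▓ ░▓███░  ░ ▓ ░         
▒▒█▓ ▒██▒█▒▒ ▓▓ ▒░▒▓█░░▒ ▒▓         
█  ▒ ░▒ ▒▒██▓█▒█ █ ▒▒░ ▒░██         
 ▒▒▒█▒▒▒█▒▒█▓▒ ░▒░▓░ █▓▒░░░         
 ▓ ▓█   █▒▒░ ░░█░▒ ▓▓▒░▒█▓░         
▒░▒ ██░▓░  █░▒█▓░▓▒▒▓░▓░▓░░         
▒ ▒  ▒█  ▒░▓▒ ░▒▒░ ▒░ ▒▓█▒░         
▓ ▒█▒█▓█▓░█▓░▒ ░░▓█░░█░▒▓ ▓         
  ▒█▓█▒░ ▒▓▓▒ ░▓▓▒▓█▒ ██░▒▓         
█ ▒░ ░ ▒░░░██  ▒█▒█ ░▒█▒░ ▒         
 ░██░░   ▓░░▓▓▓ ░ ▒▒ ▓░ ▒▓▓         
█ ████▓ ██░█░░░▒▒▓▒░ ░█ █░█         
███▓░ ░██▓██░░▓░▒░█ ░▒░█░█          
█▒░▓█   ██▒ ██▓▒ ▓░█ █ ▓▒▒▒         
▒█ ▒░▓ ██ ▒▒▒██▒█▒░░ ▒█▓ ▓          
░░█ ░▒▓ ░ ░░█░░ ▒█▓█░ ▒ █▒░         
▒█▓░▒▓█ ▓▒░▒▒░ ▓▓░ █▓ ▓▓  █         
 ██▒▒ ▓▒▓  █▓▓▒▓ █▒░█░░█░▒▓         
██▒██▓▓ ▓█░█  ▒ ▒▓ ▓▒▓▒░ ▓░         
█▓░░░▒░ ▓▒█ ░█▒▓██▓██▒▓▒▓ ▓         
▓  ██ █▒▓▓█░░▓ ▒ ▓▒ █ ▒░▒░▒         


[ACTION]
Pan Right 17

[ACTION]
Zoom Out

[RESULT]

▓▓█░▓██▒██                          
██░  ░ ▓ ░                          
░▒▓█░░▒ ▒▓                          
█ ▒▒░ ▒░██                          
░▓░ █▓▒░░░                          
▒ ▓▓▒░▒█▓░                          
▓▒▒▓░▓░▓░░                          
░ ▒░ ▒▓█▒░                          
▓█░░█░▒▓ ▓                          
▒▓█▒ ██░▒▓                          
▒█ ░▒█▒░ ▒                          
 ▒▒ ▓░ ▒▓▓                          
▓▒░ ░█ █░█                          
░█ ░▒░█░█                           
▓░█ █ ▓▒▒▒                          
▒░░ ▒█▓ ▓                           
█▓█░ ▒ █▒░                          
░ █▓ ▓▓  █                          
█▒░█░░█░▒▓                          
▓ ▓▒▓▒░ ▓░                          
█▓██▒▓▒▓ ▓                          
▓▒ █ ▒░▒░▒                          


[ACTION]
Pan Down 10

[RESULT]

▒█ ░▒█▒░ ▒                          
 ▒▒ ▓░ ▒▓▓                          
▓▒░ ░█ █░█                          
░█ ░▒░█░█                           
▓░█ █ ▓▒▒▒                          
▒░░ ▒█▓ ▓                           
█▓█░ ▒ █▒░                          
░ █▓ ▓▓  █                          
█▒░█░░█░▒▓                          
▓ ▓▒▓▒░ ▓░                          
█▓██▒▓▒▓ ▓                          
▓▒ █ ▒░▒░▒                          
                                    
                                    
                                    
                                    
                                    
                                    
                                    
                                    
                                    
                                    


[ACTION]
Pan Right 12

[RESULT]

                                    
                                    
                                    
                                    
                                    
                                    
                                    
                                    
                                    
                                    
                                    
                                    
                                    
                                    
                                    
                                    
                                    
                                    
                                    
                                    
                                    
                                    


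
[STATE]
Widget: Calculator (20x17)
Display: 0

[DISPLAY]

                   0
┌───┬───┬───┬───┐   
│ 7 │ 8 │ 9 │ ÷ │   
├───┼───┼───┼───┤   
│ 4 │ 5 │ 6 │ × │   
├───┼───┼───┼───┤   
│ 1 │ 2 │ 3 │ - │   
├───┼───┼───┼───┤   
│ 0 │ . │ = │ + │   
├───┼───┼───┼───┤   
│ C │ MC│ MR│ M+│   
└───┴───┴───┴───┘   
                    
                    
                    
                    
                    


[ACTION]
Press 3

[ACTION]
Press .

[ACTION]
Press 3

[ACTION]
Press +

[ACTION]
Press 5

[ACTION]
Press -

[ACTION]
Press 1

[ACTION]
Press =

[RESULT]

                 7.3
┌───┬───┬───┬───┐   
│ 7 │ 8 │ 9 │ ÷ │   
├───┼───┼───┼───┤   
│ 4 │ 5 │ 6 │ × │   
├───┼───┼───┼───┤   
│ 1 │ 2 │ 3 │ - │   
├───┼───┼───┼───┤   
│ 0 │ . │ = │ + │   
├───┼───┼───┼───┤   
│ C │ MC│ MR│ M+│   
└───┴───┴───┴───┘   
                    
                    
                    
                    
                    


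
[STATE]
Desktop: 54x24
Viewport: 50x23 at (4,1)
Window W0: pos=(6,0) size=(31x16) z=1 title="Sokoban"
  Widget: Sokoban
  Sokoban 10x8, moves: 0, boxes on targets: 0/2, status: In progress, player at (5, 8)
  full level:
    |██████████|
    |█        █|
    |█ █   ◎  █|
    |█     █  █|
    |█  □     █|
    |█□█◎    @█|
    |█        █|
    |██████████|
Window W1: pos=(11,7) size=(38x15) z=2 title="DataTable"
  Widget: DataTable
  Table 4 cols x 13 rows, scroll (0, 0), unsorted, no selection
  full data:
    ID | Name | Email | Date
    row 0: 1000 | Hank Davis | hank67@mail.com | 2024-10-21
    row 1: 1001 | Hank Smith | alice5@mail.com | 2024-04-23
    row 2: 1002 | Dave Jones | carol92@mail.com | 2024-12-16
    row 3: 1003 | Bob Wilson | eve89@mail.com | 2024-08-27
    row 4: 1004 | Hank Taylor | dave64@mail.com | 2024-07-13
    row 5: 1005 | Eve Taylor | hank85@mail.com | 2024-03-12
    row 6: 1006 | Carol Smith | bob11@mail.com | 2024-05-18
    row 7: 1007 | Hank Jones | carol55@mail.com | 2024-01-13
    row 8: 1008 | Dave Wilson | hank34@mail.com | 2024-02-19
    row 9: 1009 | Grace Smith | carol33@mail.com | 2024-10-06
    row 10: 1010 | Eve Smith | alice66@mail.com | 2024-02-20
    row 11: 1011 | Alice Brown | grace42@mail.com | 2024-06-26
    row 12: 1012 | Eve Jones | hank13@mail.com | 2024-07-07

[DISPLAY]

  ┃ Sokoban                     ┃                 
  ┠─────────────────────────────┨                 
  ┃██████████                   ┃                 
  ┃█        █                   ┃                 
  ┃█ █   ◎  █                   ┃                 
  ┃█     █  █                   ┃                 
  ┃█  □┏━━━━━━━━━━━━━━━━━━━━━━━━━━━━━━━━━━━━┓     
  ┃█□█◎┃ DataTable                          ┃     
  ┃█   ┠────────────────────────────────────┨     
  ┃████┃ID  │Name       │Email           │Da┃     
  ┃Move┃────┼───────────┼────────────────┼──┃     
  ┃    ┃1000│Hank Davis │hank67@mail.com │20┃     
  ┃    ┃1001│Hank Smith │alice5@mail.com │20┃     
  ┃    ┃1002│Dave Jones │carol92@mail.com│20┃     
  ┗━━━━┃1003│Bob Wilson │eve89@mail.com  │20┃     
       ┃1004│Hank Taylor│dave64@mail.com │20┃     
       ┃1005│Eve Taylor │hank85@mail.com │20┃     
       ┃1006│Carol Smith│bob11@mail.com  │20┃     
       ┃1007│Hank Jones │carol55@mail.com│20┃     
       ┃1008│Dave Wilson│hank34@mail.com │20┃     
       ┗━━━━━━━━━━━━━━━━━━━━━━━━━━━━━━━━━━━━┛     
                                                  
                                                  


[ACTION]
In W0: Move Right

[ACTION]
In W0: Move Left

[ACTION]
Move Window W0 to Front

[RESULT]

  ┃ Sokoban                     ┃                 
  ┠─────────────────────────────┨                 
  ┃██████████                   ┃                 
  ┃█        █                   ┃                 
  ┃█ █   ◎  █                   ┃                 
  ┃█     █  █                   ┃                 
  ┃█  □     █                   ┃━━━━━━━━━━━┓     
  ┃█□█◎   @ █                   ┃           ┃     
  ┃█        █                   ┃───────────┨     
  ┃██████████                   ┃        │Da┃     
  ┃Moves: 1  0/2                ┃────────┼──┃     
  ┃                             ┃ail.com │20┃     
  ┃                             ┃ail.com │20┃     
  ┃                             ┃mail.com│20┃     
  ┗━━━━━━━━━━━━━━━━━━━━━━━━━━━━━┛il.com  │20┃     
       ┃1004│Hank Taylor│dave64@mail.com │20┃     
       ┃1005│Eve Taylor │hank85@mail.com │20┃     
       ┃1006│Carol Smith│bob11@mail.com  │20┃     
       ┃1007│Hank Jones │carol55@mail.com│20┃     
       ┃1008│Dave Wilson│hank34@mail.com │20┃     
       ┗━━━━━━━━━━━━━━━━━━━━━━━━━━━━━━━━━━━━┛     
                                                  
                                                  


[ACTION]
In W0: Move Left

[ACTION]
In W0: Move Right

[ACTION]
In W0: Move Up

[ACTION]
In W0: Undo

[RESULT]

  ┃ Sokoban                     ┃                 
  ┠─────────────────────────────┨                 
  ┃██████████                   ┃                 
  ┃█        █                   ┃                 
  ┃█ █   ◎  █                   ┃                 
  ┃█     █  █                   ┃                 
  ┃█  □     █                   ┃━━━━━━━━━━━┓     
  ┃█□█◎   @ █                   ┃           ┃     
  ┃█        █                   ┃───────────┨     
  ┃██████████                   ┃        │Da┃     
  ┃Moves: 3  0/2                ┃────────┼──┃     
  ┃                             ┃ail.com │20┃     
  ┃                             ┃ail.com │20┃     
  ┃                             ┃mail.com│20┃     
  ┗━━━━━━━━━━━━━━━━━━━━━━━━━━━━━┛il.com  │20┃     
       ┃1004│Hank Taylor│dave64@mail.com │20┃     
       ┃1005│Eve Taylor │hank85@mail.com │20┃     
       ┃1006│Carol Smith│bob11@mail.com  │20┃     
       ┃1007│Hank Jones │carol55@mail.com│20┃     
       ┃1008│Dave Wilson│hank34@mail.com │20┃     
       ┗━━━━━━━━━━━━━━━━━━━━━━━━━━━━━━━━━━━━┛     
                                                  
                                                  


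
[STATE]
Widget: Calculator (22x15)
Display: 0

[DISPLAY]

                     0
┌───┬───┬───┬───┐     
│ 7 │ 8 │ 9 │ ÷ │     
├───┼───┼───┼───┤     
│ 4 │ 5 │ 6 │ × │     
├───┼───┼───┼───┤     
│ 1 │ 2 │ 3 │ - │     
├───┼───┼───┼───┤     
│ 0 │ . │ = │ + │     
├───┼───┼───┼───┤     
│ C │ MC│ MR│ M+│     
└───┴───┴───┴───┘     
                      
                      
                      


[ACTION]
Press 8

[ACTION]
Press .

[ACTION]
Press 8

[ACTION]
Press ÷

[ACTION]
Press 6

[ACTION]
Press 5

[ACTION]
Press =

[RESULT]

          0.1353846154
┌───┬───┬───┬───┐     
│ 7 │ 8 │ 9 │ ÷ │     
├───┼───┼───┼───┤     
│ 4 │ 5 │ 6 │ × │     
├───┼───┼───┼───┤     
│ 1 │ 2 │ 3 │ - │     
├───┼───┼───┼───┤     
│ 0 │ . │ = │ + │     
├───┼───┼───┼───┤     
│ C │ MC│ MR│ M+│     
└───┴───┴───┴───┘     
                      
                      
                      


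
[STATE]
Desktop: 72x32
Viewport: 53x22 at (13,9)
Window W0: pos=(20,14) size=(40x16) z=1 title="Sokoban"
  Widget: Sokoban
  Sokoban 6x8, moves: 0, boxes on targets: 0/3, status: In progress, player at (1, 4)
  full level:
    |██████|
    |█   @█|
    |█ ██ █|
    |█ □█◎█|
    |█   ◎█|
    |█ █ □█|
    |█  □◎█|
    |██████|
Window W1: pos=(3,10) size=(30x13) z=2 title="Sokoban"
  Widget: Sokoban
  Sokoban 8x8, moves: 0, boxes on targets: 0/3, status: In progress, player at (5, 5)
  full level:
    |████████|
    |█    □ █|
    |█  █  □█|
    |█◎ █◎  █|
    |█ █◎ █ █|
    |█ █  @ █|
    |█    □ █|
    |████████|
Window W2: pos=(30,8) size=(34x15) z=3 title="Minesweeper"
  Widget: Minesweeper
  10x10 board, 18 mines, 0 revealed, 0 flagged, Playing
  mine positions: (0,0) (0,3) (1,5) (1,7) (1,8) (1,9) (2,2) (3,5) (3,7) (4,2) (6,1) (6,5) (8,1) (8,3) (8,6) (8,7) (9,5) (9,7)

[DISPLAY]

                 ┃ Minesweeper                    ┃  
━━━━━━━━━━━━━━━━━┠────────────────────────────────┨  
                 ┃■■■■■■■■■■                      ┃  
─────────────────┃■■■■■■■■■■                      ┃  
                 ┃■■■■■■■■■■                      ┃  
                 ┃■■■■■■■■■■                      ┃  
                 ┃■■■■■■■■■■                      ┃  
                 ┃■■■■■■■■■■                      ┃  
                 ┃■■■■■■■■■■                      ┃  
                 ┃■■■■■■■■■■                      ┃  
                 ┃■■■■■■■■■■                      ┃  
                 ┃■■■■■■■■■■                      ┃  
 0/3             ┃                                ┃  
━━━━━━━━━━━━━━━━━┗━━━━━━━━━━━━━━━━━━━━━━━━━━━━━━━━┛  
       ┃█  □◎█                                ┃      
       ┃██████                                ┃      
       ┃Moves: 0  0/3                         ┃      
       ┃                                      ┃      
       ┃                                      ┃      
       ┃                                      ┃      
       ┗━━━━━━━━━━━━━━━━━━━━━━━━━━━━━━━━━━━━━━┛      
                                                     


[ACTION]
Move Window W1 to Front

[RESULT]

                 ┃ Minesweeper                    ┃  
━━━━━━━━━━━━━━━━━━━┓──────────────────────────────┨  
                   ┃■■■■■■■■                      ┃  
───────────────────┨■■■■■■■■                      ┃  
                   ┃■■■■■■■■                      ┃  
                   ┃■■■■■■■■                      ┃  
                   ┃■■■■■■■■                      ┃  
                   ┃■■■■■■■■                      ┃  
                   ┃■■■■■■■■                      ┃  
                   ┃■■■■■■■■                      ┃  
                   ┃■■■■■■■■                      ┃  
                   ┃■■■■■■■■                      ┃  
 0/3               ┃                              ┃  
━━━━━━━━━━━━━━━━━━━┛━━━━━━━━━━━━━━━━━━━━━━━━━━━━━━┛  
       ┃█  □◎█                                ┃      
       ┃██████                                ┃      
       ┃Moves: 0  0/3                         ┃      
       ┃                                      ┃      
       ┃                                      ┃      
       ┃                                      ┃      
       ┗━━━━━━━━━━━━━━━━━━━━━━━━━━━━━━━━━━━━━━┛      
                                                     


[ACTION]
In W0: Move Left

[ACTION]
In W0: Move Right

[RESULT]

                 ┃ Minesweeper                    ┃  
━━━━━━━━━━━━━━━━━━━┓──────────────────────────────┨  
                   ┃■■■■■■■■                      ┃  
───────────────────┨■■■■■■■■                      ┃  
                   ┃■■■■■■■■                      ┃  
                   ┃■■■■■■■■                      ┃  
                   ┃■■■■■■■■                      ┃  
                   ┃■■■■■■■■                      ┃  
                   ┃■■■■■■■■                      ┃  
                   ┃■■■■■■■■                      ┃  
                   ┃■■■■■■■■                      ┃  
                   ┃■■■■■■■■                      ┃  
 0/3               ┃                              ┃  
━━━━━━━━━━━━━━━━━━━┛━━━━━━━━━━━━━━━━━━━━━━━━━━━━━━┛  
       ┃█  □◎█                                ┃      
       ┃██████                                ┃      
       ┃Moves: 2  0/3                         ┃      
       ┃                                      ┃      
       ┃                                      ┃      
       ┃                                      ┃      
       ┗━━━━━━━━━━━━━━━━━━━━━━━━━━━━━━━━━━━━━━┛      
                                                     


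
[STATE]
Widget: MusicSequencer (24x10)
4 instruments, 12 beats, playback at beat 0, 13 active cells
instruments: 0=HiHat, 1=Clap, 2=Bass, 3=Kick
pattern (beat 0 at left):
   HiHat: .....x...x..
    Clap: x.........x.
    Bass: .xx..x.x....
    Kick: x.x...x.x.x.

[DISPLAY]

      ▼12345678901      
 HiHat·····█···█··      
  Clap█·········█·      
  Bass·██··█·█····      
  Kick█·█···█·█·█·      
                        
                        
                        
                        
                        


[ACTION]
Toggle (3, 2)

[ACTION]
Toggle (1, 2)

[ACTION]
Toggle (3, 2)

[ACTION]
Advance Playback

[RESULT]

      0▼2345678901      
 HiHat·····█···█··      
  Clap█·█·······█·      
  Bass·██··█·█····      
  Kick█·█···█·█·█·      
                        
                        
                        
                        
                        


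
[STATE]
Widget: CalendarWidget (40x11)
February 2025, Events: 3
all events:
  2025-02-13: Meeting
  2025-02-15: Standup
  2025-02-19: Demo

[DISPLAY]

             February 2025              
Mo Tu We Th Fr Sa Su                    
                1  2                    
 3  4  5  6  7  8  9                    
10 11 12 13* 14 15* 16                  
17 18 19* 20 21 22 23                   
24 25 26 27 28                          
                                        
                                        
                                        
                                        


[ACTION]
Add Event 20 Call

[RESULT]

             February 2025              
Mo Tu We Th Fr Sa Su                    
                1  2                    
 3  4  5  6  7  8  9                    
10 11 12 13* 14 15* 16                  
17 18 19* 20* 21 22 23                  
24 25 26 27 28                          
                                        
                                        
                                        
                                        


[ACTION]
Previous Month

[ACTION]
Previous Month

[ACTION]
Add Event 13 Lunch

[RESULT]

             December 2024              
Mo Tu We Th Fr Sa Su                    
                   1                    
 2  3  4  5  6  7  8                    
 9 10 11 12 13* 14 15                   
16 17 18 19 20 21 22                    
23 24 25 26 27 28 29                    
30 31                                   
                                        
                                        
                                        


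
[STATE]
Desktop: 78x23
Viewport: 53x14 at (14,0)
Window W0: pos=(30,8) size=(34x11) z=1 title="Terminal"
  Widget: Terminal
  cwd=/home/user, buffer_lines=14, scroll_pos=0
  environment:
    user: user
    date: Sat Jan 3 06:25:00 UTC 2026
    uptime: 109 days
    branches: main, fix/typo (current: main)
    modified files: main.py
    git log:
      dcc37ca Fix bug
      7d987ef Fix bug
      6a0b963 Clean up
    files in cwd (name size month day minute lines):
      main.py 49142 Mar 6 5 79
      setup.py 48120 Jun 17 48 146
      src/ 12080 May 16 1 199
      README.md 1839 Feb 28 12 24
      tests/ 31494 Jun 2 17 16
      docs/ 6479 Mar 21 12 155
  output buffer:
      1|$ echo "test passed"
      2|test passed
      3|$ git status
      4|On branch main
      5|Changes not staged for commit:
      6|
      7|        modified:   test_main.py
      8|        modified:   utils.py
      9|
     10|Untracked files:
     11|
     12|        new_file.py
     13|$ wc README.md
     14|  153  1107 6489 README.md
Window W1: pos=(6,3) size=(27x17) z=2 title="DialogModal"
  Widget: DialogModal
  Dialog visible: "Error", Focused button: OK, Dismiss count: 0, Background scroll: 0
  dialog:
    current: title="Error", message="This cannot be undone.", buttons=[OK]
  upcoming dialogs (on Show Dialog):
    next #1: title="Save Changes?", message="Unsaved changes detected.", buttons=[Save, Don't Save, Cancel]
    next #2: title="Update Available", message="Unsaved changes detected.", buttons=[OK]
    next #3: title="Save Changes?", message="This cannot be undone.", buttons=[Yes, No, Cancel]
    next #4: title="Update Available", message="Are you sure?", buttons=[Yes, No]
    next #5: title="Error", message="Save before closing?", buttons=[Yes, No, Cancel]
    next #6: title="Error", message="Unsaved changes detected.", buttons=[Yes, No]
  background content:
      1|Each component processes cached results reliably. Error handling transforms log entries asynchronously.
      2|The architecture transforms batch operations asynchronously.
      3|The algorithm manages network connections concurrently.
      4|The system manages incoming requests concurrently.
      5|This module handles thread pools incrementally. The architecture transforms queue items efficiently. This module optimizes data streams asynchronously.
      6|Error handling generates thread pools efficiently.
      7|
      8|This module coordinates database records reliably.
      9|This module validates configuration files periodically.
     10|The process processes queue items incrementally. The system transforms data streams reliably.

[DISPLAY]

                                                     
                                                     
                                                     
━━━━━━━━━━━━━━━━━━┓                                  
Modal             ┃                                  
──────────────────┨                                  
mponent processes ┃                                  
hitecture transfor┃                                  
orithm manages net┃━━━━━━━━━━━━━━━━━━━━━━━━━━━━━━┓   
tem manages incomi┃erminal                       ┃   
───────────────┐ea┃──────────────────────────────┨   
   Error       │s ┃echo "test passed"            ┃   
 cannot be undo│  ┃st passed                     ┃   
    [OK]       │ d┃git status                    ┃   


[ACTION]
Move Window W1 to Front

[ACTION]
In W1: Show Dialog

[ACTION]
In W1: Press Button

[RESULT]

                                                     
                                                     
                                                     
━━━━━━━━━━━━━━━━━━┓                                  
Modal             ┃                                  
──────────────────┨                                  
mponent processes ┃                                  
hitecture transfor┃                                  
orithm manages net┃━━━━━━━━━━━━━━━━━━━━━━━━━━━━━━┓   
tem manages incomi┃erminal                       ┃   
dule handles threa┃──────────────────────────────┨   
andling generates ┃echo "test passed"            ┃   
                  ┃st passed                     ┃   
dule coordinates d┃git status                    ┃   


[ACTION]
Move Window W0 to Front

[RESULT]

                                                     
                                                     
                                                     
━━━━━━━━━━━━━━━━━━┓                                  
Modal             ┃                                  
──────────────────┨                                  
mponent processes ┃                                  
hitecture transfor┃                                  
orithm manages n┏━━━━━━━━━━━━━━━━━━━━━━━━━━━━━━━━┓   
tem manages inco┃ Terminal                       ┃   
dule handles thr┠────────────────────────────────┨   
andling generate┃$ echo "test passed"            ┃   
                ┃test passed                     ┃   
dule coordinates┃$ git status                    ┃   


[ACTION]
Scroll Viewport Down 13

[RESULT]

tem manages inco┃ Terminal                       ┃   
dule handles thr┠────────────────────────────────┨   
andling generate┃$ echo "test passed"            ┃   
                ┃test passed                     ┃   
dule coordinates┃$ git status                    ┃   
dule validates c┃On branch main                  ┃   
cess processes q┃Changes not staged for commit:  ┃   
                ┃                                ┃   
                ┃        modified:   test_main.py┃   
                ┗━━━━━━━━━━━━━━━━━━━━━━━━━━━━━━━━┛   
━━━━━━━━━━━━━━━━━━┛                                  
                                                     
                                                     
                                                     


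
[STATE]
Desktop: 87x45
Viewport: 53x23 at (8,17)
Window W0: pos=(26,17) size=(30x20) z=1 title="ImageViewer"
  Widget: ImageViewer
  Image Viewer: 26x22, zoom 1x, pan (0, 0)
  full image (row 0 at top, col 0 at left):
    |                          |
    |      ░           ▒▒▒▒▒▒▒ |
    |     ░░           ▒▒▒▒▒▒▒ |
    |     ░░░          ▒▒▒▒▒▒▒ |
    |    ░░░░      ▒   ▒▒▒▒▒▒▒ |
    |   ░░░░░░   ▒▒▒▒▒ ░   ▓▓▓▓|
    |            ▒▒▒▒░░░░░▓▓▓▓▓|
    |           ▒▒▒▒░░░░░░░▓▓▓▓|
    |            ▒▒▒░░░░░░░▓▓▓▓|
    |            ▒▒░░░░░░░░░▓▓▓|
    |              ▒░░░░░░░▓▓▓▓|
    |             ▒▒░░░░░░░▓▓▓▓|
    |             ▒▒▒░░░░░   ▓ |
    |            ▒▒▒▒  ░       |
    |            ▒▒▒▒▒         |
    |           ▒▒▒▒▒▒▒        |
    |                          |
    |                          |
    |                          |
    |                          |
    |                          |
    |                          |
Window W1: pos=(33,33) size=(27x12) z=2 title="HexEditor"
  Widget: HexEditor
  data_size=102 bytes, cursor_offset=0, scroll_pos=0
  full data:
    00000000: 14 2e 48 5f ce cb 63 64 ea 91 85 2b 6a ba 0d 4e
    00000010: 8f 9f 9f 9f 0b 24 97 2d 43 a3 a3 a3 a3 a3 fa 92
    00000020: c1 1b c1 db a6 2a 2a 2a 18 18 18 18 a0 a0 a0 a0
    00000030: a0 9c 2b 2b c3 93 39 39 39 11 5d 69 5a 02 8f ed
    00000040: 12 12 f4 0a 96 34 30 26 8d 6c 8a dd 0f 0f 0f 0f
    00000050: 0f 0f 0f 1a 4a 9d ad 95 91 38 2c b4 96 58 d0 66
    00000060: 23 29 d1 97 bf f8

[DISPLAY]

                  ┏━━━━━━━━━━━━━━━━━━━━━━━━━━━━┓     
                  ┃ ImageViewer                ┃     
                  ┠────────────────────────────┨     
                  ┃                            ┃     
                  ┃      ░           ▒▒▒▒▒▒▒   ┃     
                  ┃     ░░           ▒▒▒▒▒▒▒   ┃     
                  ┃     ░░░          ▒▒▒▒▒▒▒   ┃     
                  ┃    ░░░░      ▒   ▒▒▒▒▒▒▒   ┃     
                  ┃   ░░░░░░   ▒▒▒▒▒ ░   ▓▓▓▓  ┃     
                  ┃            ▒▒▒▒░░░░░▓▓▓▓▓  ┃     
                  ┃           ▒▒▒▒░░░░░░░▓▓▓▓  ┃     
                  ┃            ▒▒▒░░░░░░░▓▓▓▓  ┃     
                  ┃            ▒▒░░░░░░░░░▓▓▓  ┃     
                  ┃              ▒░░░░░░░▓▓▓▓  ┃     
                  ┃             ▒▒░░░░░░░▓▓▓▓  ┃     
                  ┃             ▒▒▒░░░░░   ▓   ┃     
                  ┃      ┏━━━━━━━━━━━━━━━━━━━━━━━━━┓ 
                  ┃      ┃ HexEditor               ┃ 
                  ┃      ┠─────────────────────────┨ 
                  ┗━━━━━━┃00000000  14 2e 48 5f ce ┃ 
                         ┃00000010  8f 9f 9f 9f 0b ┃ 
                         ┃00000020  c1 1b c1 db a6 ┃ 
                         ┃00000030  a0 9c 2b 2b c3 ┃ 


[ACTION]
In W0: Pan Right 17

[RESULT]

                  ┏━━━━━━━━━━━━━━━━━━━━━━━━━━━━┓     
                  ┃ ImageViewer                ┃     
                  ┠────────────────────────────┨     
                  ┃                            ┃     
                  ┃ ▒▒▒▒▒▒▒                    ┃     
                  ┃ ▒▒▒▒▒▒▒                    ┃     
                  ┃ ▒▒▒▒▒▒▒                    ┃     
                  ┃ ▒▒▒▒▒▒▒                    ┃     
                  ┃ ░   ▓▓▓▓                   ┃     
                  ┃░░░░▓▓▓▓▓                   ┃     
                  ┃░░░░░▓▓▓▓                   ┃     
                  ┃░░░░░▓▓▓▓                   ┃     
                  ┃░░░░░░▓▓▓                   ┃     
                  ┃░░░░░▓▓▓▓                   ┃     
                  ┃░░░░░▓▓▓▓                   ┃     
                  ┃░░░░   ▓                    ┃     
                  ┃ ░    ┏━━━━━━━━━━━━━━━━━━━━━━━━━┓ 
                  ┃      ┃ HexEditor               ┃ 
                  ┃▒     ┠─────────────────────────┨ 
                  ┗━━━━━━┃00000000  14 2e 48 5f ce ┃ 
                         ┃00000010  8f 9f 9f 9f 0b ┃ 
                         ┃00000020  c1 1b c1 db a6 ┃ 
                         ┃00000030  a0 9c 2b 2b c3 ┃ 


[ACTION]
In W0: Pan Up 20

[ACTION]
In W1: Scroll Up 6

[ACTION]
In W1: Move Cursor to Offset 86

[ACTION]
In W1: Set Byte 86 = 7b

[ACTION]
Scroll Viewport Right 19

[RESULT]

━━━━━━━━━━━━━━━━━━━━━━━━━━━━┓                        
 ImageViewer                ┃                        
────────────────────────────┨                        
                            ┃                        
 ▒▒▒▒▒▒▒                    ┃                        
 ▒▒▒▒▒▒▒                    ┃                        
 ▒▒▒▒▒▒▒                    ┃                        
 ▒▒▒▒▒▒▒                    ┃                        
 ░   ▓▓▓▓                   ┃                        
░░░░▓▓▓▓▓                   ┃                        
░░░░░▓▓▓▓                   ┃                        
░░░░░▓▓▓▓                   ┃                        
░░░░░░▓▓▓                   ┃                        
░░░░░▓▓▓▓                   ┃                        
░░░░░▓▓▓▓                   ┃                        
░░░░   ▓                    ┃                        
 ░    ┏━━━━━━━━━━━━━━━━━━━━━━━━━┓                    
      ┃ HexEditor               ┃                    
▒     ┠─────────────────────────┨                    
━━━━━━┃00000000  14 2e 48 5f ce ┃                    
      ┃00000010  8f 9f 9f 9f 0b ┃                    
      ┃00000020  c1 1b c1 db a6 ┃                    
      ┃00000030  a0 9c 2b 2b c3 ┃                    
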